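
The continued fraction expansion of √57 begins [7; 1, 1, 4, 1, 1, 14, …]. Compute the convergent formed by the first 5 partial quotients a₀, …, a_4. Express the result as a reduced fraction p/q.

Use the convergent recurrence hₖ = aₖ·hₖ₋₁ + hₖ₋₂ (and likewise for the denominators kₖ):
a_0 = 7: 7/1
a_1 = 1: 8/1
a_2 = 1: 15/2
a_3 = 4: 68/9
a_4 = 1: 83/11

83/11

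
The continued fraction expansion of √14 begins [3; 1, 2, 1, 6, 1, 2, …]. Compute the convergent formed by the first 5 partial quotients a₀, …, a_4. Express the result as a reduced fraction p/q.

101/27

a_0 = 3: 3/1
a_1 = 1: 4/1
a_2 = 2: 11/3
a_3 = 1: 15/4
a_4 = 6: 101/27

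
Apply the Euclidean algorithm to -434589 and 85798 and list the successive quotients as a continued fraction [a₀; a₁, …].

[-6; 1, 14, 3, 11, 3, 53]

⌊-434589/85798⌋ = -6, remainder 80199
⌊85798/80199⌋ = 1, remainder 5599
⌊80199/5599⌋ = 14, remainder 1813
⌊5599/1813⌋ = 3, remainder 160
⌊1813/160⌋ = 11, remainder 53
⌊160/53⌋ = 3, remainder 1
⌊53/1⌋ = 53, remainder 0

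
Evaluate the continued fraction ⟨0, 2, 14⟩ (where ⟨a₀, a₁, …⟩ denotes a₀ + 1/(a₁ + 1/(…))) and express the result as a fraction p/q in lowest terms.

14/29

Start with 14.
2 + 1/(14/1) = 2 + 1/14 = 29/14
0 + 1/(29/14) = 0 + 14/29 = 14/29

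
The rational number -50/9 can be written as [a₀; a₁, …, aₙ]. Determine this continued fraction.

Run the Euclidean algorithm, recording each quotient:
-50 = -6·9 + 4, so a_0 = -6
9 = 2·4 + 1, so a_1 = 2
4 = 4·1 + 0, so a_2 = 4

[-6; 2, 4]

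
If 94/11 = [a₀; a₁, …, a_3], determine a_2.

1

⌊94/11⌋ = 8, remainder 6
⌊11/6⌋ = 1, remainder 5
⌊6/5⌋ = 1, remainder 1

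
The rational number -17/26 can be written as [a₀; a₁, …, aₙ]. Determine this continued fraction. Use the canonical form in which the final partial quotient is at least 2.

-17 = -1·26 + 9, so a_0 = -1
26 = 2·9 + 8, so a_1 = 2
9 = 1·8 + 1, so a_2 = 1
8 = 8·1 + 0, so a_3 = 8

[-1; 2, 1, 8]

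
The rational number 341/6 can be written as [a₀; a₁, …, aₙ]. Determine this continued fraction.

341 ÷ 6 → quotient 56, remainder 5
6 ÷ 5 → quotient 1, remainder 1
5 ÷ 1 → quotient 5, remainder 0

[56; 1, 5]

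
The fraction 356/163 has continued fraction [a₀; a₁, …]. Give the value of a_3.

Run the Euclidean algorithm, recording each quotient:
356 = 2·163 + 30, so a_0 = 2
163 = 5·30 + 13, so a_1 = 5
30 = 2·13 + 4, so a_2 = 2
13 = 3·4 + 1, so a_3 = 3

3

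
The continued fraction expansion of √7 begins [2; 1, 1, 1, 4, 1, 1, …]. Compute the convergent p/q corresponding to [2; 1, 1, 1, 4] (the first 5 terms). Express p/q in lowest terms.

a_0 = 2: 2/1
a_1 = 1: 3/1
a_2 = 1: 5/2
a_3 = 1: 8/3
a_4 = 4: 37/14

37/14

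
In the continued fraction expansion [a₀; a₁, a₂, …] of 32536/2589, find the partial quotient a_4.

Repeatedly divide and take the remainder:
32536 = 12·2589 + 1468, so a_0 = 12
2589 = 1·1468 + 1121, so a_1 = 1
1468 = 1·1121 + 347, so a_2 = 1
1121 = 3·347 + 80, so a_3 = 3
347 = 4·80 + 27, so a_4 = 4

4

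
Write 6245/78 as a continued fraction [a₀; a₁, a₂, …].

[80; 15, 1, 1, 2]

⌊6245/78⌋ = 80, remainder 5
⌊78/5⌋ = 15, remainder 3
⌊5/3⌋ = 1, remainder 2
⌊3/2⌋ = 1, remainder 1
⌊2/1⌋ = 2, remainder 0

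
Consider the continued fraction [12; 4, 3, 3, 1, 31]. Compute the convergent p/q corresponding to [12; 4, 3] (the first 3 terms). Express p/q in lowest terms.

Use the convergent recurrence hₖ = aₖ·hₖ₋₁ + hₖ₋₂ (and likewise for the denominators kₖ):
a_0 = 12: 12/1
a_1 = 4: 49/4
a_2 = 3: 159/13

159/13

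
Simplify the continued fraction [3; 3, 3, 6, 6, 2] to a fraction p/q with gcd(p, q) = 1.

2770/839

Compute successive convergents:
a_0 = 3: 3/1
a_1 = 3: 10/3
a_2 = 3: 33/10
a_3 = 6: 208/63
a_4 = 6: 1281/388
a_5 = 2: 2770/839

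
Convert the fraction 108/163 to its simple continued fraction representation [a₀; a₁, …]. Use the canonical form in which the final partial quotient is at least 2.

⌊108/163⌋ = 0, remainder 108
⌊163/108⌋ = 1, remainder 55
⌊108/55⌋ = 1, remainder 53
⌊55/53⌋ = 1, remainder 2
⌊53/2⌋ = 26, remainder 1
⌊2/1⌋ = 2, remainder 0

[0; 1, 1, 1, 26, 2]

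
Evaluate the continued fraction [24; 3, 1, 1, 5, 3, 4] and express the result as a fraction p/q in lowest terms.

Start with 4.
3 + 1/(4/1) = 3 + 1/4 = 13/4
5 + 1/(13/4) = 5 + 4/13 = 69/13
1 + 1/(69/13) = 1 + 13/69 = 82/69
1 + 1/(82/69) = 1 + 69/82 = 151/82
3 + 1/(151/82) = 3 + 82/151 = 535/151
24 + 1/(535/151) = 24 + 151/535 = 12991/535

12991/535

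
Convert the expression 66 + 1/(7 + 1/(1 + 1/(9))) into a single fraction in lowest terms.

Start with 9.
1 + 1/(9/1) = 1 + 1/9 = 10/9
7 + 1/(10/9) = 7 + 9/10 = 79/10
66 + 1/(79/10) = 66 + 10/79 = 5224/79

5224/79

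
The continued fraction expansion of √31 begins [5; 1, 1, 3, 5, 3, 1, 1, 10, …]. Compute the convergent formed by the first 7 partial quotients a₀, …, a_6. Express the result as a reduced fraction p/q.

a_0 = 5: 5/1
a_1 = 1: 6/1
a_2 = 1: 11/2
a_3 = 3: 39/7
a_4 = 5: 206/37
a_5 = 3: 657/118
a_6 = 1: 863/155

863/155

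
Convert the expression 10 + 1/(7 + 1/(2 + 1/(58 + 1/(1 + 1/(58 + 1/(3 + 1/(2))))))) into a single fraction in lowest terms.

3750121/370075

Start with 2.
3 + 1/(2/1) = 3 + 1/2 = 7/2
58 + 1/(7/2) = 58 + 2/7 = 408/7
1 + 1/(408/7) = 1 + 7/408 = 415/408
58 + 1/(415/408) = 58 + 408/415 = 24478/415
2 + 1/(24478/415) = 2 + 415/24478 = 49371/24478
7 + 1/(49371/24478) = 7 + 24478/49371 = 370075/49371
10 + 1/(370075/49371) = 10 + 49371/370075 = 3750121/370075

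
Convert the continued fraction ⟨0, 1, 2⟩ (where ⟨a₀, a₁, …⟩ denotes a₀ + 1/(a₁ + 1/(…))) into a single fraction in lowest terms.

Use the convergent recurrence hₖ = aₖ·hₖ₋₁ + hₖ₋₂ (and likewise for the denominators kₖ):
a_0 = 0: 0/1
a_1 = 1: 1/1
a_2 = 2: 2/3

2/3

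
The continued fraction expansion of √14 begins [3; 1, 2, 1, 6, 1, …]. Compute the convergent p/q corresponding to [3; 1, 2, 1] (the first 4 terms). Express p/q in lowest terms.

a_0 = 3: 3/1
a_1 = 1: 4/1
a_2 = 2: 11/3
a_3 = 1: 15/4

15/4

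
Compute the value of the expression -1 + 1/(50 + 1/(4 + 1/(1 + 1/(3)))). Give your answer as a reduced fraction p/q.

Start with 3.
1 + 1/(3/1) = 1 + 1/3 = 4/3
4 + 1/(4/3) = 4 + 3/4 = 19/4
50 + 1/(19/4) = 50 + 4/19 = 954/19
-1 + 1/(954/19) = -1 + 19/954 = -935/954

-935/954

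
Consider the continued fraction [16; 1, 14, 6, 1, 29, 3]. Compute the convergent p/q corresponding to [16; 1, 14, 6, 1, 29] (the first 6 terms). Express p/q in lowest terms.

Starting at the tail and folding back:
Start with 29.
1 + 1/(29/1) = 1 + 1/29 = 30/29
6 + 1/(30/29) = 6 + 29/30 = 209/30
14 + 1/(209/30) = 14 + 30/209 = 2956/209
1 + 1/(2956/209) = 1 + 209/2956 = 3165/2956
16 + 1/(3165/2956) = 16 + 2956/3165 = 53596/3165

53596/3165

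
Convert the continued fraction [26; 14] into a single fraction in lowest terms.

365/14

Starting at the tail and folding back:
Start with 14.
26 + 1/(14/1) = 26 + 1/14 = 365/14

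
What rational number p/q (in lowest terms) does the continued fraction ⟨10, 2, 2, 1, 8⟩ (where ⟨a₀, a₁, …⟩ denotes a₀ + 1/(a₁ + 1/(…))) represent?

636/61

a_0 = 10: 10/1
a_1 = 2: 21/2
a_2 = 2: 52/5
a_3 = 1: 73/7
a_4 = 8: 636/61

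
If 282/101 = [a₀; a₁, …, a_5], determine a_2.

3

Apply division with remainder until the remainder is 0:
⌊282/101⌋ = 2, remainder 80
⌊101/80⌋ = 1, remainder 21
⌊80/21⌋ = 3, remainder 17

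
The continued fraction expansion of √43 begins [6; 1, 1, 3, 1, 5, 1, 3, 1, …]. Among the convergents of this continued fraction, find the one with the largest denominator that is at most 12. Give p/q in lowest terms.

a_0 = 6: 6/1  (≤ bound)
a_1 = 1: 7/1  (≤ bound)
a_2 = 1: 13/2  (≤ bound)
a_3 = 3: 46/7  (≤ bound)
a_4 = 1: 59/9  (≤ bound)
a_5 = 5: 341/52  (> 12, stop)

59/9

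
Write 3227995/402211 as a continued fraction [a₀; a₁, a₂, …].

⌊3227995/402211⌋ = 8, remainder 10307
⌊402211/10307⌋ = 39, remainder 238
⌊10307/238⌋ = 43, remainder 73
⌊238/73⌋ = 3, remainder 19
⌊73/19⌋ = 3, remainder 16
⌊19/16⌋ = 1, remainder 3
⌊16/3⌋ = 5, remainder 1
⌊3/1⌋ = 3, remainder 0

[8; 39, 43, 3, 3, 1, 5, 3]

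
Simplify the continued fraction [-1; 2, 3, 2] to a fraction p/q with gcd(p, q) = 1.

a_0 = -1: -1/1
a_1 = 2: -1/2
a_2 = 3: -4/7
a_3 = 2: -9/16

-9/16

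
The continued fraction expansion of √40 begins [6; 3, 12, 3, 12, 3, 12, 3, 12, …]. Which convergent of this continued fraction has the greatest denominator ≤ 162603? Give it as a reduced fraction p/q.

List convergents until the denominator exceeds the bound:
a_0 = 6: 6/1  (≤ bound)
a_1 = 3: 19/3  (≤ bound)
a_2 = 12: 234/37  (≤ bound)
a_3 = 3: 721/114  (≤ bound)
a_4 = 12: 8886/1405  (≤ bound)
a_5 = 3: 27379/4329  (≤ bound)
a_6 = 12: 337434/53353  (≤ bound)
a_7 = 3: 1039681/164388  (> 162603, stop)

337434/53353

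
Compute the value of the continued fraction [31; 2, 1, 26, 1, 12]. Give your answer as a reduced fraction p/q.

Start with 12.
1 + 1/(12/1) = 1 + 1/12 = 13/12
26 + 1/(13/12) = 26 + 12/13 = 350/13
1 + 1/(350/13) = 1 + 13/350 = 363/350
2 + 1/(363/350) = 2 + 350/363 = 1076/363
31 + 1/(1076/363) = 31 + 363/1076 = 33719/1076

33719/1076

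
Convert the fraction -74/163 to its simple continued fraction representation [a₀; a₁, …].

Run the Euclidean algorithm, recording each quotient:
-74 ÷ 163 → quotient -1, remainder 89
163 ÷ 89 → quotient 1, remainder 74
89 ÷ 74 → quotient 1, remainder 15
74 ÷ 15 → quotient 4, remainder 14
15 ÷ 14 → quotient 1, remainder 1
14 ÷ 1 → quotient 14, remainder 0

[-1; 1, 1, 4, 1, 14]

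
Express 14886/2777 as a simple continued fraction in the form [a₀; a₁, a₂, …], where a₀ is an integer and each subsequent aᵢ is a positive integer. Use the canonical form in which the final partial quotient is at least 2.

[5; 2, 1, 3, 2, 3, 32]

14886 = 5·2777 + 1001, so a_0 = 5
2777 = 2·1001 + 775, so a_1 = 2
1001 = 1·775 + 226, so a_2 = 1
775 = 3·226 + 97, so a_3 = 3
226 = 2·97 + 32, so a_4 = 2
97 = 3·32 + 1, so a_5 = 3
32 = 32·1 + 0, so a_6 = 32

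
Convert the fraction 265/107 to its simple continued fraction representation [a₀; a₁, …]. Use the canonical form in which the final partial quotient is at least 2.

[2; 2, 10, 5]

265 = 2·107 + 51, so a_0 = 2
107 = 2·51 + 5, so a_1 = 2
51 = 10·5 + 1, so a_2 = 10
5 = 5·1 + 0, so a_3 = 5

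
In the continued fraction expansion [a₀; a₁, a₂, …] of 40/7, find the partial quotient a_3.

40 ÷ 7 → quotient 5, remainder 5
7 ÷ 5 → quotient 1, remainder 2
5 ÷ 2 → quotient 2, remainder 1
2 ÷ 1 → quotient 2, remainder 0

2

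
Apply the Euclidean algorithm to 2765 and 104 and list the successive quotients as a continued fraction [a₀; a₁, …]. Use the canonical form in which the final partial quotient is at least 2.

Run the Euclidean algorithm, recording each quotient:
2765 = 26·104 + 61, so a_0 = 26
104 = 1·61 + 43, so a_1 = 1
61 = 1·43 + 18, so a_2 = 1
43 = 2·18 + 7, so a_3 = 2
18 = 2·7 + 4, so a_4 = 2
7 = 1·4 + 3, so a_5 = 1
4 = 1·3 + 1, so a_6 = 1
3 = 3·1 + 0, so a_7 = 3

[26; 1, 1, 2, 2, 1, 1, 3]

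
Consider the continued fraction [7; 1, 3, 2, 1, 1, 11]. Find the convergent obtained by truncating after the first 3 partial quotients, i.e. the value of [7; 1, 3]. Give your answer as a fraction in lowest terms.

a_0 = 7: 7/1
a_1 = 1: 8/1
a_2 = 3: 31/4

31/4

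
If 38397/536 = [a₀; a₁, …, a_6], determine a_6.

48

38397 = 71·536 + 341, so a_0 = 71
536 = 1·341 + 195, so a_1 = 1
341 = 1·195 + 146, so a_2 = 1
195 = 1·146 + 49, so a_3 = 1
146 = 2·49 + 48, so a_4 = 2
49 = 1·48 + 1, so a_5 = 1
48 = 48·1 + 0, so a_6 = 48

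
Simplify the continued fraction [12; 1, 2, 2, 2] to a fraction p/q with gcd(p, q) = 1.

216/17

Work from the innermost term outward:
Start with 2.
2 + 1/(2/1) = 2 + 1/2 = 5/2
2 + 1/(5/2) = 2 + 2/5 = 12/5
1 + 1/(12/5) = 1 + 5/12 = 17/12
12 + 1/(17/12) = 12 + 12/17 = 216/17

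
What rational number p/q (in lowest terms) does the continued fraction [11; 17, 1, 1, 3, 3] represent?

4467/404

Start with 3.
3 + 1/(3/1) = 3 + 1/3 = 10/3
1 + 1/(10/3) = 1 + 3/10 = 13/10
1 + 1/(13/10) = 1 + 10/13 = 23/13
17 + 1/(23/13) = 17 + 13/23 = 404/23
11 + 1/(404/23) = 11 + 23/404 = 4467/404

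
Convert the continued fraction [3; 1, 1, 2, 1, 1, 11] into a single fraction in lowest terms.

498/139

Start with 11.
1 + 1/(11/1) = 1 + 1/11 = 12/11
1 + 1/(12/11) = 1 + 11/12 = 23/12
2 + 1/(23/12) = 2 + 12/23 = 58/23
1 + 1/(58/23) = 1 + 23/58 = 81/58
1 + 1/(81/58) = 1 + 58/81 = 139/81
3 + 1/(139/81) = 3 + 81/139 = 498/139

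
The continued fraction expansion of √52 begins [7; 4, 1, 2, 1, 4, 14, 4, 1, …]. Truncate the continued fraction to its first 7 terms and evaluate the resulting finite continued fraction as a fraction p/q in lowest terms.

9223/1279

Build up convergents one term at a time:
a_0 = 7: 7/1
a_1 = 4: 29/4
a_2 = 1: 36/5
a_3 = 2: 101/14
a_4 = 1: 137/19
a_5 = 4: 649/90
a_6 = 14: 9223/1279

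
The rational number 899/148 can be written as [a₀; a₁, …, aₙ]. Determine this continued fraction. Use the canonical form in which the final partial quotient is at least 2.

[6; 13, 2, 5]

899 ÷ 148 → quotient 6, remainder 11
148 ÷ 11 → quotient 13, remainder 5
11 ÷ 5 → quotient 2, remainder 1
5 ÷ 1 → quotient 5, remainder 0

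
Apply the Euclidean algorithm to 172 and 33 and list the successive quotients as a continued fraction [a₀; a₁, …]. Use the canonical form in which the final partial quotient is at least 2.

[5; 4, 1, 2, 2]

Apply division with remainder until the remainder is 0:
172 = 5·33 + 7, so a_0 = 5
33 = 4·7 + 5, so a_1 = 4
7 = 1·5 + 2, so a_2 = 1
5 = 2·2 + 1, so a_3 = 2
2 = 2·1 + 0, so a_4 = 2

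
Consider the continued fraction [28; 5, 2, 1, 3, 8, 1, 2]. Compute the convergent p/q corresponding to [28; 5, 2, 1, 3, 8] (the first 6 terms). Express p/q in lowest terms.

13755/488

Start with 8.
3 + 1/(8/1) = 3 + 1/8 = 25/8
1 + 1/(25/8) = 1 + 8/25 = 33/25
2 + 1/(33/25) = 2 + 25/33 = 91/33
5 + 1/(91/33) = 5 + 33/91 = 488/91
28 + 1/(488/91) = 28 + 91/488 = 13755/488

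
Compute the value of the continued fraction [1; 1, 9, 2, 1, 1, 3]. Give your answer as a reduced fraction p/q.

356/187

Use the convergent recurrence hₖ = aₖ·hₖ₋₁ + hₖ₋₂ (and likewise for the denominators kₖ):
a_0 = 1: 1/1
a_1 = 1: 2/1
a_2 = 9: 19/10
a_3 = 2: 40/21
a_4 = 1: 59/31
a_5 = 1: 99/52
a_6 = 3: 356/187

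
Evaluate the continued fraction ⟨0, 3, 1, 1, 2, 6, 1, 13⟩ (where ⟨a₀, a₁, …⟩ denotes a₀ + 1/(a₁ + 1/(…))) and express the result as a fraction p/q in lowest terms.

513/1844

a_0 = 0: 0/1
a_1 = 3: 1/3
a_2 = 1: 1/4
a_3 = 1: 2/7
a_4 = 2: 5/18
a_5 = 6: 32/115
a_6 = 1: 37/133
a_7 = 13: 513/1844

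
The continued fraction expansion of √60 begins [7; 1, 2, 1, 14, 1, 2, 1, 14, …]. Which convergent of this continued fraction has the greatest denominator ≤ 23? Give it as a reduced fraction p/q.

List convergents until the denominator exceeds the bound:
a_0 = 7: 7/1  (≤ bound)
a_1 = 1: 8/1  (≤ bound)
a_2 = 2: 23/3  (≤ bound)
a_3 = 1: 31/4  (≤ bound)
a_4 = 14: 457/59  (> 23, stop)

31/4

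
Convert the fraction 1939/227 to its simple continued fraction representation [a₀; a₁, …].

⌊1939/227⌋ = 8, remainder 123
⌊227/123⌋ = 1, remainder 104
⌊123/104⌋ = 1, remainder 19
⌊104/19⌋ = 5, remainder 9
⌊19/9⌋ = 2, remainder 1
⌊9/1⌋ = 9, remainder 0

[8; 1, 1, 5, 2, 9]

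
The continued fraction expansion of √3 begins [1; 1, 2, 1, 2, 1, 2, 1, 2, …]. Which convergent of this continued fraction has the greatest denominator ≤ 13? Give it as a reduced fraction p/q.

19/11

a_0 = 1: 1/1  (≤ bound)
a_1 = 1: 2/1  (≤ bound)
a_2 = 2: 5/3  (≤ bound)
a_3 = 1: 7/4  (≤ bound)
a_4 = 2: 19/11  (≤ bound)
a_5 = 1: 26/15  (> 13, stop)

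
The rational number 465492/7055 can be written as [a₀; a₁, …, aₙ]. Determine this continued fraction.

Run the Euclidean algorithm, recording each quotient:
465492 ÷ 7055 → quotient 65, remainder 6917
7055 ÷ 6917 → quotient 1, remainder 138
6917 ÷ 138 → quotient 50, remainder 17
138 ÷ 17 → quotient 8, remainder 2
17 ÷ 2 → quotient 8, remainder 1
2 ÷ 1 → quotient 2, remainder 0

[65; 1, 50, 8, 8, 2]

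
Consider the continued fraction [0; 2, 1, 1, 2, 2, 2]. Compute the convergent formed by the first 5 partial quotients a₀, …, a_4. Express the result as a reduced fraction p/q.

Start with 2.
1 + 1/(2/1) = 1 + 1/2 = 3/2
1 + 1/(3/2) = 1 + 2/3 = 5/3
2 + 1/(5/3) = 2 + 3/5 = 13/5
0 + 1/(13/5) = 0 + 5/13 = 5/13

5/13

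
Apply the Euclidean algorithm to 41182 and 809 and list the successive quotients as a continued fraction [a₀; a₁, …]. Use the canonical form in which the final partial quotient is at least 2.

41182 = 50·809 + 732, so a_0 = 50
809 = 1·732 + 77, so a_1 = 1
732 = 9·77 + 39, so a_2 = 9
77 = 1·39 + 38, so a_3 = 1
39 = 1·38 + 1, so a_4 = 1
38 = 38·1 + 0, so a_5 = 38

[50; 1, 9, 1, 1, 38]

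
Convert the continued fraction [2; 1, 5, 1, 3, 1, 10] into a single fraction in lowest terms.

1047/367

a_0 = 2: 2/1
a_1 = 1: 3/1
a_2 = 5: 17/6
a_3 = 1: 20/7
a_4 = 3: 77/27
a_5 = 1: 97/34
a_6 = 10: 1047/367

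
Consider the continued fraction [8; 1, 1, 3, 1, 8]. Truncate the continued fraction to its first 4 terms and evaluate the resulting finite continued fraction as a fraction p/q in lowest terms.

Starting at the tail and folding back:
Start with 3.
1 + 1/(3/1) = 1 + 1/3 = 4/3
1 + 1/(4/3) = 1 + 3/4 = 7/4
8 + 1/(7/4) = 8 + 4/7 = 60/7

60/7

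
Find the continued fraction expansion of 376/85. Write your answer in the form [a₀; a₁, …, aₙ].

[4; 2, 2, 1, 3, 3]

⌊376/85⌋ = 4, remainder 36
⌊85/36⌋ = 2, remainder 13
⌊36/13⌋ = 2, remainder 10
⌊13/10⌋ = 1, remainder 3
⌊10/3⌋ = 3, remainder 1
⌊3/1⌋ = 3, remainder 0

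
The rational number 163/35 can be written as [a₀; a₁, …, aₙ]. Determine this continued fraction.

163 ÷ 35 → quotient 4, remainder 23
35 ÷ 23 → quotient 1, remainder 12
23 ÷ 12 → quotient 1, remainder 11
12 ÷ 11 → quotient 1, remainder 1
11 ÷ 1 → quotient 11, remainder 0

[4; 1, 1, 1, 11]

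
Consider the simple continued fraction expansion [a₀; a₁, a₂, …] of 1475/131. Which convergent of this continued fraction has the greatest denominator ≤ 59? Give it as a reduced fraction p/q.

304/27

List convergents until the denominator exceeds the bound:
a_0 = 11: 11/1  (≤ bound)
a_1 = 3: 34/3  (≤ bound)
a_2 = 1: 45/4  (≤ bound)
a_3 = 5: 259/23  (≤ bound)
a_4 = 1: 304/27  (≤ bound)
a_5 = 4: 1475/131  (> 59, stop)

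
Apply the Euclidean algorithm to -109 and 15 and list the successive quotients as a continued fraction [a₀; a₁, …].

[-8; 1, 2, 1, 3]

Run the Euclidean algorithm, recording each quotient:
-109 = -8·15 + 11, so a_0 = -8
15 = 1·11 + 4, so a_1 = 1
11 = 2·4 + 3, so a_2 = 2
4 = 1·3 + 1, so a_3 = 1
3 = 3·1 + 0, so a_4 = 3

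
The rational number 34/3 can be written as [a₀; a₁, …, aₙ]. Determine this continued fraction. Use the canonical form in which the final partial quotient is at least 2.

34 = 11·3 + 1, so a_0 = 11
3 = 3·1 + 0, so a_1 = 3

[11; 3]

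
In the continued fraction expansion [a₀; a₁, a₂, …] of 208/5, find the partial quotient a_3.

208 ÷ 5 → quotient 41, remainder 3
5 ÷ 3 → quotient 1, remainder 2
3 ÷ 2 → quotient 1, remainder 1
2 ÷ 1 → quotient 2, remainder 0

2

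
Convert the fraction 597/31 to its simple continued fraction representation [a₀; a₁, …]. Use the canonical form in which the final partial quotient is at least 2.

597 = 19·31 + 8, so a_0 = 19
31 = 3·8 + 7, so a_1 = 3
8 = 1·7 + 1, so a_2 = 1
7 = 7·1 + 0, so a_3 = 7

[19; 3, 1, 7]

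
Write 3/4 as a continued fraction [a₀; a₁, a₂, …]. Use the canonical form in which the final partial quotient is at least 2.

[0; 1, 3]

⌊3/4⌋ = 0, remainder 3
⌊4/3⌋ = 1, remainder 1
⌊3/1⌋ = 3, remainder 0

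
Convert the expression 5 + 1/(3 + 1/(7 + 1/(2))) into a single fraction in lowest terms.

250/47

Start with 2.
7 + 1/(2/1) = 7 + 1/2 = 15/2
3 + 1/(15/2) = 3 + 2/15 = 47/15
5 + 1/(47/15) = 5 + 15/47 = 250/47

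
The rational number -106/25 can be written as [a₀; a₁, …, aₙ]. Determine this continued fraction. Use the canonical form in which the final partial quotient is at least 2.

[-5; 1, 3, 6]

⌊-106/25⌋ = -5, remainder 19
⌊25/19⌋ = 1, remainder 6
⌊19/6⌋ = 3, remainder 1
⌊6/1⌋ = 6, remainder 0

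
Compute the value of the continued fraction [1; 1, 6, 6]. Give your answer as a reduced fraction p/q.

Start with 6.
6 + 1/(6/1) = 6 + 1/6 = 37/6
1 + 1/(37/6) = 1 + 6/37 = 43/37
1 + 1/(43/37) = 1 + 37/43 = 80/43

80/43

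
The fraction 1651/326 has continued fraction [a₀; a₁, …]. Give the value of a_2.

1

1651 ÷ 326 → quotient 5, remainder 21
326 ÷ 21 → quotient 15, remainder 11
21 ÷ 11 → quotient 1, remainder 10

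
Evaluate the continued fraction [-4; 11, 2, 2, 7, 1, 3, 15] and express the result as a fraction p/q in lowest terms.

Start with 15.
3 + 1/(15/1) = 3 + 1/15 = 46/15
1 + 1/(46/15) = 1 + 15/46 = 61/46
7 + 1/(61/46) = 7 + 46/61 = 473/61
2 + 1/(473/61) = 2 + 61/473 = 1007/473
2 + 1/(1007/473) = 2 + 473/1007 = 2487/1007
11 + 1/(2487/1007) = 11 + 1007/2487 = 28364/2487
-4 + 1/(28364/2487) = -4 + 2487/28364 = -110969/28364

-110969/28364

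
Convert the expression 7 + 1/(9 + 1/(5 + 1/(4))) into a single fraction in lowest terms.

1372/193

Use the convergent recurrence hₖ = aₖ·hₖ₋₁ + hₖ₋₂ (and likewise for the denominators kₖ):
a_0 = 7: 7/1
a_1 = 9: 64/9
a_2 = 5: 327/46
a_3 = 4: 1372/193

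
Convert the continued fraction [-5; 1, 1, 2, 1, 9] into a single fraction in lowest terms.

a_0 = -5: -5/1
a_1 = 1: -4/1
a_2 = 1: -9/2
a_3 = 2: -22/5
a_4 = 1: -31/7
a_5 = 9: -301/68

-301/68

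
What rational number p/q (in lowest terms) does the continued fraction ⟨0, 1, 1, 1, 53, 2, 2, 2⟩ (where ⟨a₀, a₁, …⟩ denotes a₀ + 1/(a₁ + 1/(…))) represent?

Collapse the nested fraction from the inside out:
Start with 2.
2 + 1/(2/1) = 2 + 1/2 = 5/2
2 + 1/(5/2) = 2 + 2/5 = 12/5
53 + 1/(12/5) = 53 + 5/12 = 641/12
1 + 1/(641/12) = 1 + 12/641 = 653/641
1 + 1/(653/641) = 1 + 641/653 = 1294/653
1 + 1/(1294/653) = 1 + 653/1294 = 1947/1294
0 + 1/(1947/1294) = 0 + 1294/1947 = 1294/1947

1294/1947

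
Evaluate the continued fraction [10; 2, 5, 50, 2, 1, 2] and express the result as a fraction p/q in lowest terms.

46513/4449

Start with 2.
1 + 1/(2/1) = 1 + 1/2 = 3/2
2 + 1/(3/2) = 2 + 2/3 = 8/3
50 + 1/(8/3) = 50 + 3/8 = 403/8
5 + 1/(403/8) = 5 + 8/403 = 2023/403
2 + 1/(2023/403) = 2 + 403/2023 = 4449/2023
10 + 1/(4449/2023) = 10 + 2023/4449 = 46513/4449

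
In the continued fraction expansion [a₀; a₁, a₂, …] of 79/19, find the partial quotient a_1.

⌊79/19⌋ = 4, remainder 3
⌊19/3⌋ = 6, remainder 1

6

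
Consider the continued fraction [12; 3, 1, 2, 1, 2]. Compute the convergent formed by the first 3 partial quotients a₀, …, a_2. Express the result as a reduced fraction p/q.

49/4

a_0 = 12: 12/1
a_1 = 3: 37/3
a_2 = 1: 49/4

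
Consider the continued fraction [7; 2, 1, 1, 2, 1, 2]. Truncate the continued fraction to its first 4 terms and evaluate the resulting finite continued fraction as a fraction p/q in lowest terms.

a_0 = 7: 7/1
a_1 = 2: 15/2
a_2 = 1: 22/3
a_3 = 1: 37/5

37/5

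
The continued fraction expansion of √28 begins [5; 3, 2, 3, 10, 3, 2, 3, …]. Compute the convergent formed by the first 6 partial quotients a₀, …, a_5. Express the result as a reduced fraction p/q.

4048/765

Collapse the nested fraction from the inside out:
Start with 3.
10 + 1/(3/1) = 10 + 1/3 = 31/3
3 + 1/(31/3) = 3 + 3/31 = 96/31
2 + 1/(96/31) = 2 + 31/96 = 223/96
3 + 1/(223/96) = 3 + 96/223 = 765/223
5 + 1/(765/223) = 5 + 223/765 = 4048/765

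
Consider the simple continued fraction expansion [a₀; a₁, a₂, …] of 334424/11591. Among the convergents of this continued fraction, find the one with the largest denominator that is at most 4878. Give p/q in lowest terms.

List convergents until the denominator exceeds the bound:
a_0 = 28: 28/1  (≤ bound)
a_1 = 1: 29/1  (≤ bound)
a_2 = 5: 173/6  (≤ bound)
a_3 = 1: 202/7  (≤ bound)
a_4 = 3: 779/27  (≤ bound)
a_5 = 7: 5655/196  (≤ bound)
a_6 = 59: 334424/11591  (> 4878, stop)

5655/196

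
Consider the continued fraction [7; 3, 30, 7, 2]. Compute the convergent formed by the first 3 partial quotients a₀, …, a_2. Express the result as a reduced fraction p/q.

667/91

Build up convergents one term at a time:
a_0 = 7: 7/1
a_1 = 3: 22/3
a_2 = 30: 667/91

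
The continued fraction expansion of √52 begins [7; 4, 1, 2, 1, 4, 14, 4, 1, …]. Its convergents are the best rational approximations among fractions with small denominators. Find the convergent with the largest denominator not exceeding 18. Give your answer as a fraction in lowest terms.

101/14

a_0 = 7: 7/1  (≤ bound)
a_1 = 4: 29/4  (≤ bound)
a_2 = 1: 36/5  (≤ bound)
a_3 = 2: 101/14  (≤ bound)
a_4 = 1: 137/19  (> 18, stop)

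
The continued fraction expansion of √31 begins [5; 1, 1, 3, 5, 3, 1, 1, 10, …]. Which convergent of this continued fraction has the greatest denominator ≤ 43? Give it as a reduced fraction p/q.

a_0 = 5: 5/1  (≤ bound)
a_1 = 1: 6/1  (≤ bound)
a_2 = 1: 11/2  (≤ bound)
a_3 = 3: 39/7  (≤ bound)
a_4 = 5: 206/37  (≤ bound)
a_5 = 3: 657/118  (> 43, stop)

206/37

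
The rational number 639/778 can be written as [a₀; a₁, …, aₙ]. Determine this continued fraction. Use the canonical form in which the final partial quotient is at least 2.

[0; 1, 4, 1, 1, 2, 13, 2]

Repeatedly divide and take the remainder:
⌊639/778⌋ = 0, remainder 639
⌊778/639⌋ = 1, remainder 139
⌊639/139⌋ = 4, remainder 83
⌊139/83⌋ = 1, remainder 56
⌊83/56⌋ = 1, remainder 27
⌊56/27⌋ = 2, remainder 2
⌊27/2⌋ = 13, remainder 1
⌊2/1⌋ = 2, remainder 0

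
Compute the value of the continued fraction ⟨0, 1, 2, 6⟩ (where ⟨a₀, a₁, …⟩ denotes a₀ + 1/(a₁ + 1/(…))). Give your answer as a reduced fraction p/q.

Starting at the tail and folding back:
Start with 6.
2 + 1/(6/1) = 2 + 1/6 = 13/6
1 + 1/(13/6) = 1 + 6/13 = 19/13
0 + 1/(19/13) = 0 + 13/19 = 13/19

13/19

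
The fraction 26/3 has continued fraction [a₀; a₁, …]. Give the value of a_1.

26 ÷ 3 → quotient 8, remainder 2
3 ÷ 2 → quotient 1, remainder 1

1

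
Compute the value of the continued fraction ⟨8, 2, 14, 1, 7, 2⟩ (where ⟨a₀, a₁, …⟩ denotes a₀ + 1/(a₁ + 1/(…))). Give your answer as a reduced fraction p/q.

Start with 2.
7 + 1/(2/1) = 7 + 1/2 = 15/2
1 + 1/(15/2) = 1 + 2/15 = 17/15
14 + 1/(17/15) = 14 + 15/17 = 253/17
2 + 1/(253/17) = 2 + 17/253 = 523/253
8 + 1/(523/253) = 8 + 253/523 = 4437/523

4437/523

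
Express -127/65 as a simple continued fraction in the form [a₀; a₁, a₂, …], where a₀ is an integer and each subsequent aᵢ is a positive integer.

[-2; 21, 1, 2]

Repeatedly divide and take the remainder:
⌊-127/65⌋ = -2, remainder 3
⌊65/3⌋ = 21, remainder 2
⌊3/2⌋ = 1, remainder 1
⌊2/1⌋ = 2, remainder 0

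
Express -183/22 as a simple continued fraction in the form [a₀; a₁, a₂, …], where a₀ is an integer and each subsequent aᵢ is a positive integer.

[-9; 1, 2, 7]

-183 = -9·22 + 15, so a_0 = -9
22 = 1·15 + 7, so a_1 = 1
15 = 2·7 + 1, so a_2 = 2
7 = 7·1 + 0, so a_3 = 7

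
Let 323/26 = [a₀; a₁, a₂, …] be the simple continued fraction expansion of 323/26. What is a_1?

323 = 12·26 + 11, so a_0 = 12
26 = 2·11 + 4, so a_1 = 2

2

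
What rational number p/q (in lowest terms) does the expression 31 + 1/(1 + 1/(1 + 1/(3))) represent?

Collapse the nested fraction from the inside out:
Start with 3.
1 + 1/(3/1) = 1 + 1/3 = 4/3
1 + 1/(4/3) = 1 + 3/4 = 7/4
31 + 1/(7/4) = 31 + 4/7 = 221/7

221/7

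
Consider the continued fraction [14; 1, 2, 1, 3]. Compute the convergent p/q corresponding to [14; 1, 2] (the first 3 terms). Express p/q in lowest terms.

44/3

Starting at the tail and folding back:
Start with 2.
1 + 1/(2/1) = 1 + 1/2 = 3/2
14 + 1/(3/2) = 14 + 2/3 = 44/3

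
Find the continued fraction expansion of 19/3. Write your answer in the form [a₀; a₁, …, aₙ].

Run the Euclidean algorithm, recording each quotient:
⌊19/3⌋ = 6, remainder 1
⌊3/1⌋ = 3, remainder 0

[6; 3]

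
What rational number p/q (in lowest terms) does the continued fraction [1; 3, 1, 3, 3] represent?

62/49

a_0 = 1: 1/1
a_1 = 3: 4/3
a_2 = 1: 5/4
a_3 = 3: 19/15
a_4 = 3: 62/49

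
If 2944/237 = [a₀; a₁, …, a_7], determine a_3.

2944 = 12·237 + 100, so a_0 = 12
237 = 2·100 + 37, so a_1 = 2
100 = 2·37 + 26, so a_2 = 2
37 = 1·26 + 11, so a_3 = 1

1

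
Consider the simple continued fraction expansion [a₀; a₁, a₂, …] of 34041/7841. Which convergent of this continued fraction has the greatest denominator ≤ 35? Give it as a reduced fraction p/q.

a_0 = 4: 4/1  (≤ bound)
a_1 = 2: 9/2  (≤ bound)
a_2 = 1: 13/3  (≤ bound)
a_3 = 13: 178/41  (> 35, stop)

13/3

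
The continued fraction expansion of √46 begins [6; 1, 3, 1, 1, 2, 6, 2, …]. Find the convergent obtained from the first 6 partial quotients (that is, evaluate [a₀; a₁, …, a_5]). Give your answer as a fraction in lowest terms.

Work from the innermost term outward:
Start with 2.
1 + 1/(2/1) = 1 + 1/2 = 3/2
1 + 1/(3/2) = 1 + 2/3 = 5/3
3 + 1/(5/3) = 3 + 3/5 = 18/5
1 + 1/(18/5) = 1 + 5/18 = 23/18
6 + 1/(23/18) = 6 + 18/23 = 156/23

156/23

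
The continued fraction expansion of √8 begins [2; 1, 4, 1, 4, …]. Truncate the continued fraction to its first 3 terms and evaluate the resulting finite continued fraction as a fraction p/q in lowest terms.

Build up convergents one term at a time:
a_0 = 2: 2/1
a_1 = 1: 3/1
a_2 = 4: 14/5

14/5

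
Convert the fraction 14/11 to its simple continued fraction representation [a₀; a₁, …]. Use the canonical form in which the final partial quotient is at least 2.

[1; 3, 1, 2]

14 ÷ 11 → quotient 1, remainder 3
11 ÷ 3 → quotient 3, remainder 2
3 ÷ 2 → quotient 1, remainder 1
2 ÷ 1 → quotient 2, remainder 0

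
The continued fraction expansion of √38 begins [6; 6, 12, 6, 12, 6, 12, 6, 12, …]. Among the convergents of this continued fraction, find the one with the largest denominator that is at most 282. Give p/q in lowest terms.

a_0 = 6: 6/1  (≤ bound)
a_1 = 6: 37/6  (≤ bound)
a_2 = 12: 450/73  (≤ bound)
a_3 = 6: 2737/444  (> 282, stop)

450/73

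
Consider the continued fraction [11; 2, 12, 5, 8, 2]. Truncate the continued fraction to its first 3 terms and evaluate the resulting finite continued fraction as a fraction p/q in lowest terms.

Start with 12.
2 + 1/(12/1) = 2 + 1/12 = 25/12
11 + 1/(25/12) = 11 + 12/25 = 287/25

287/25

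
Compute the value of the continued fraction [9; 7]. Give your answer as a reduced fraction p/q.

Start with 7.
9 + 1/(7/1) = 9 + 1/7 = 64/7

64/7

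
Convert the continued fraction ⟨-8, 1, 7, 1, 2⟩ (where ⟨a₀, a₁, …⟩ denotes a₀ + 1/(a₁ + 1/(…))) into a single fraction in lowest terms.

Build up convergents one term at a time:
a_0 = -8: -8/1
a_1 = 1: -7/1
a_2 = 7: -57/8
a_3 = 1: -64/9
a_4 = 2: -185/26

-185/26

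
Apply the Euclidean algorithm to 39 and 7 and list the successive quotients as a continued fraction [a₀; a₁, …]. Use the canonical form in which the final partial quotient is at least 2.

Repeatedly divide and take the remainder:
39 = 5·7 + 4, so a_0 = 5
7 = 1·4 + 3, so a_1 = 1
4 = 1·3 + 1, so a_2 = 1
3 = 3·1 + 0, so a_3 = 3

[5; 1, 1, 3]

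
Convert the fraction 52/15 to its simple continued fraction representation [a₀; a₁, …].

[3; 2, 7]

Apply division with remainder until the remainder is 0:
52 ÷ 15 → quotient 3, remainder 7
15 ÷ 7 → quotient 2, remainder 1
7 ÷ 1 → quotient 7, remainder 0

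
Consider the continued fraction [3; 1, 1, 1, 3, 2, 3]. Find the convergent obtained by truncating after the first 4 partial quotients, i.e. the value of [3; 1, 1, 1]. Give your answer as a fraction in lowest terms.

11/3

Compute successive convergents:
a_0 = 3: 3/1
a_1 = 1: 4/1
a_2 = 1: 7/2
a_3 = 1: 11/3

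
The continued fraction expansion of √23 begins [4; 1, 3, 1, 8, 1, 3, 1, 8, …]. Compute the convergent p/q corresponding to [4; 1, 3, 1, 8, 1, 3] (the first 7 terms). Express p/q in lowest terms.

Build up convergents one term at a time:
a_0 = 4: 4/1
a_1 = 1: 5/1
a_2 = 3: 19/4
a_3 = 1: 24/5
a_4 = 8: 211/44
a_5 = 1: 235/49
a_6 = 3: 916/191

916/191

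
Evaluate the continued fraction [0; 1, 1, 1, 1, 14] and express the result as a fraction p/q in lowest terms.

44/73

Start with 14.
1 + 1/(14/1) = 1 + 1/14 = 15/14
1 + 1/(15/14) = 1 + 14/15 = 29/15
1 + 1/(29/15) = 1 + 15/29 = 44/29
1 + 1/(44/29) = 1 + 29/44 = 73/44
0 + 1/(73/44) = 0 + 44/73 = 44/73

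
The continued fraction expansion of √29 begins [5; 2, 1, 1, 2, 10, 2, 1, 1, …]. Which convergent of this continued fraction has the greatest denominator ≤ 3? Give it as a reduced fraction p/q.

a_0 = 5: 5/1  (≤ bound)
a_1 = 2: 11/2  (≤ bound)
a_2 = 1: 16/3  (≤ bound)
a_3 = 1: 27/5  (> 3, stop)

16/3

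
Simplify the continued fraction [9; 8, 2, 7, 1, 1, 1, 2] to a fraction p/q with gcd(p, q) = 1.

a_0 = 9: 9/1
a_1 = 8: 73/8
a_2 = 2: 155/17
a_3 = 7: 1158/127
a_4 = 1: 1313/144
a_5 = 1: 2471/271
a_6 = 1: 3784/415
a_7 = 2: 10039/1101

10039/1101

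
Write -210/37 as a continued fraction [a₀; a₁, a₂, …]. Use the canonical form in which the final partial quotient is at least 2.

-210 ÷ 37 → quotient -6, remainder 12
37 ÷ 12 → quotient 3, remainder 1
12 ÷ 1 → quotient 12, remainder 0

[-6; 3, 12]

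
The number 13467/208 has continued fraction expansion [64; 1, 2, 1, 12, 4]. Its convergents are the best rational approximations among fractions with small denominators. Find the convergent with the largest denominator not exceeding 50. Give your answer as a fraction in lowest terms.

a_0 = 64: 64/1  (≤ bound)
a_1 = 1: 65/1  (≤ bound)
a_2 = 2: 194/3  (≤ bound)
a_3 = 1: 259/4  (≤ bound)
a_4 = 12: 3302/51  (> 50, stop)

259/4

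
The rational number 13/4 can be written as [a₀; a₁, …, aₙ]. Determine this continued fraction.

13 ÷ 4 → quotient 3, remainder 1
4 ÷ 1 → quotient 4, remainder 0

[3; 4]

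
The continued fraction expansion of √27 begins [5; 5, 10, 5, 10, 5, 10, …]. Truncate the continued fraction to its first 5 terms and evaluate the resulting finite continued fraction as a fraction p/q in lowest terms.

Start with 10.
5 + 1/(10/1) = 5 + 1/10 = 51/10
10 + 1/(51/10) = 10 + 10/51 = 520/51
5 + 1/(520/51) = 5 + 51/520 = 2651/520
5 + 1/(2651/520) = 5 + 520/2651 = 13775/2651

13775/2651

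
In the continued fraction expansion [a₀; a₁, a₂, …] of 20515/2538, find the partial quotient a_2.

35

20515 = 8·2538 + 211, so a_0 = 8
2538 = 12·211 + 6, so a_1 = 12
211 = 35·6 + 1, so a_2 = 35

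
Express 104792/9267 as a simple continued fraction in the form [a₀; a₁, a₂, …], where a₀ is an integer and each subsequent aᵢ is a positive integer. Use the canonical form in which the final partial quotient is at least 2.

Apply division with remainder until the remainder is 0:
⌊104792/9267⌋ = 11, remainder 2855
⌊9267/2855⌋ = 3, remainder 702
⌊2855/702⌋ = 4, remainder 47
⌊702/47⌋ = 14, remainder 44
⌊47/44⌋ = 1, remainder 3
⌊44/3⌋ = 14, remainder 2
⌊3/2⌋ = 1, remainder 1
⌊2/1⌋ = 2, remainder 0

[11; 3, 4, 14, 1, 14, 1, 2]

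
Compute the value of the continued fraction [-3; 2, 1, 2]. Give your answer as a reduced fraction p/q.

Compute successive convergents:
a_0 = -3: -3/1
a_1 = 2: -5/2
a_2 = 1: -8/3
a_3 = 2: -21/8

-21/8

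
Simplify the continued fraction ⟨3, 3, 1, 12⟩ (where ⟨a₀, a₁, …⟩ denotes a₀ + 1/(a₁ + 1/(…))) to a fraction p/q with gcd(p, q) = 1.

166/51

Start with 12.
1 + 1/(12/1) = 1 + 1/12 = 13/12
3 + 1/(13/12) = 3 + 12/13 = 51/13
3 + 1/(51/13) = 3 + 13/51 = 166/51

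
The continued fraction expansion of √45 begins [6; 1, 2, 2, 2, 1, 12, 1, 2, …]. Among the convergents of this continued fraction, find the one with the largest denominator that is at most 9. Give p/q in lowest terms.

47/7

List convergents until the denominator exceeds the bound:
a_0 = 6: 6/1  (≤ bound)
a_1 = 1: 7/1  (≤ bound)
a_2 = 2: 20/3  (≤ bound)
a_3 = 2: 47/7  (≤ bound)
a_4 = 2: 114/17  (> 9, stop)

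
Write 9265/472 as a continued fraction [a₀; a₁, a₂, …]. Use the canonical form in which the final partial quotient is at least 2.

Repeatedly divide and take the remainder:
9265 ÷ 472 → quotient 19, remainder 297
472 ÷ 297 → quotient 1, remainder 175
297 ÷ 175 → quotient 1, remainder 122
175 ÷ 122 → quotient 1, remainder 53
122 ÷ 53 → quotient 2, remainder 16
53 ÷ 16 → quotient 3, remainder 5
16 ÷ 5 → quotient 3, remainder 1
5 ÷ 1 → quotient 5, remainder 0

[19; 1, 1, 1, 2, 3, 3, 5]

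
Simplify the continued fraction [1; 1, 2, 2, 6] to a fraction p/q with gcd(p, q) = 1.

a_0 = 1: 1/1
a_1 = 1: 2/1
a_2 = 2: 5/3
a_3 = 2: 12/7
a_4 = 6: 77/45

77/45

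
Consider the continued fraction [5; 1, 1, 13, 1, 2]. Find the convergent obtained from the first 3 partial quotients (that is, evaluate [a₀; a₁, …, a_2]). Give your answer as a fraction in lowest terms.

11/2

Use the convergent recurrence hₖ = aₖ·hₖ₋₁ + hₖ₋₂ (and likewise for the denominators kₖ):
a_0 = 5: 5/1
a_1 = 1: 6/1
a_2 = 1: 11/2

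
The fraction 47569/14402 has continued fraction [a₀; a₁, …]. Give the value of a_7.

Apply division with remainder until the remainder is 0:
⌊47569/14402⌋ = 3, remainder 4363
⌊14402/4363⌋ = 3, remainder 1313
⌊4363/1313⌋ = 3, remainder 424
⌊1313/424⌋ = 3, remainder 41
⌊424/41⌋ = 10, remainder 14
⌊41/14⌋ = 2, remainder 13
⌊14/13⌋ = 1, remainder 1
⌊13/1⌋ = 13, remainder 0

13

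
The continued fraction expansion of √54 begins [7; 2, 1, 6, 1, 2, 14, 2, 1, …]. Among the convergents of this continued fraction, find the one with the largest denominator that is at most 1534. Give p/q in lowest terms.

6959/947

List convergents until the denominator exceeds the bound:
a_0 = 7: 7/1  (≤ bound)
a_1 = 2: 15/2  (≤ bound)
a_2 = 1: 22/3  (≤ bound)
a_3 = 6: 147/20  (≤ bound)
a_4 = 1: 169/23  (≤ bound)
a_5 = 2: 485/66  (≤ bound)
a_6 = 14: 6959/947  (≤ bound)
a_7 = 2: 14403/1960  (> 1534, stop)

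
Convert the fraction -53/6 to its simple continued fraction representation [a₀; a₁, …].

[-9; 6]

-53 ÷ 6 → quotient -9, remainder 1
6 ÷ 1 → quotient 6, remainder 0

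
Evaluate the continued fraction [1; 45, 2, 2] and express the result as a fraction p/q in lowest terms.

232/227

a_0 = 1: 1/1
a_1 = 45: 46/45
a_2 = 2: 93/91
a_3 = 2: 232/227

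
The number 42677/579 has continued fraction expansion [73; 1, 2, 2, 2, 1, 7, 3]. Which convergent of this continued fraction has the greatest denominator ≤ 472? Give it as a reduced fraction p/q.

List convergents until the denominator exceeds the bound:
a_0 = 73: 73/1  (≤ bound)
a_1 = 1: 74/1  (≤ bound)
a_2 = 2: 221/3  (≤ bound)
a_3 = 2: 516/7  (≤ bound)
a_4 = 2: 1253/17  (≤ bound)
a_5 = 1: 1769/24  (≤ bound)
a_6 = 7: 13636/185  (≤ bound)
a_7 = 3: 42677/579  (> 472, stop)

13636/185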